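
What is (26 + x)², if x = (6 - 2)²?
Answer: 1764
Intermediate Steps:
x = 16 (x = 4² = 16)
(26 + x)² = (26 + 16)² = 42² = 1764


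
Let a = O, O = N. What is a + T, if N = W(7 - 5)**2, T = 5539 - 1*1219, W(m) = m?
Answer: 4324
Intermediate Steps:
T = 4320 (T = 5539 - 1219 = 4320)
N = 4 (N = (7 - 5)**2 = 2**2 = 4)
O = 4
a = 4
a + T = 4 + 4320 = 4324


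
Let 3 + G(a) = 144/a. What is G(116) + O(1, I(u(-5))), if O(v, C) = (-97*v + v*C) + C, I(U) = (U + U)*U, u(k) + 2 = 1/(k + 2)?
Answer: -20092/261 ≈ -76.981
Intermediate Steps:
u(k) = -2 + 1/(2 + k) (u(k) = -2 + 1/(k + 2) = -2 + 1/(2 + k))
I(U) = 2*U**2 (I(U) = (2*U)*U = 2*U**2)
G(a) = -3 + 144/a
O(v, C) = C - 97*v + C*v (O(v, C) = (-97*v + C*v) + C = C - 97*v + C*v)
G(116) + O(1, I(u(-5))) = (-3 + 144/116) + (2*((-3 - 2*(-5))/(2 - 5))**2 - 97*1 + (2*((-3 - 2*(-5))/(2 - 5))**2)*1) = (-3 + 144*(1/116)) + (2*((-3 + 10)/(-3))**2 - 97 + (2*((-3 + 10)/(-3))**2)*1) = (-3 + 36/29) + (2*(-1/3*7)**2 - 97 + (2*(-1/3*7)**2)*1) = -51/29 + (2*(-7/3)**2 - 97 + (2*(-7/3)**2)*1) = -51/29 + (2*(49/9) - 97 + (2*(49/9))*1) = -51/29 + (98/9 - 97 + (98/9)*1) = -51/29 + (98/9 - 97 + 98/9) = -51/29 - 677/9 = -20092/261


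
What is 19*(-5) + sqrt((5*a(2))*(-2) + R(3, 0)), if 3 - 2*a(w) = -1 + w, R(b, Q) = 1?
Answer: -95 + 3*I ≈ -95.0 + 3.0*I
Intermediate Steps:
a(w) = 2 - w/2 (a(w) = 3/2 - (-1 + w)/2 = 3/2 + (1/2 - w/2) = 2 - w/2)
19*(-5) + sqrt((5*a(2))*(-2) + R(3, 0)) = 19*(-5) + sqrt((5*(2 - 1/2*2))*(-2) + 1) = -95 + sqrt((5*(2 - 1))*(-2) + 1) = -95 + sqrt((5*1)*(-2) + 1) = -95 + sqrt(5*(-2) + 1) = -95 + sqrt(-10 + 1) = -95 + sqrt(-9) = -95 + 3*I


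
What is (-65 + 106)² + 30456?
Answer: 32137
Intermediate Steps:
(-65 + 106)² + 30456 = 41² + 30456 = 1681 + 30456 = 32137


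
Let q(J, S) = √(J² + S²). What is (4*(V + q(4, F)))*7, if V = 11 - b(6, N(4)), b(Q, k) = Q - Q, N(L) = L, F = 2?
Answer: 308 + 56*√5 ≈ 433.22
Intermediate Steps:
b(Q, k) = 0
V = 11 (V = 11 - 1*0 = 11 + 0 = 11)
(4*(V + q(4, F)))*7 = (4*(11 + √(4² + 2²)))*7 = (4*(11 + √(16 + 4)))*7 = (4*(11 + √20))*7 = (4*(11 + 2*√5))*7 = (44 + 8*√5)*7 = 308 + 56*√5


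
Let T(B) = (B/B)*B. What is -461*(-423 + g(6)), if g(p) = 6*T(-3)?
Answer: 203301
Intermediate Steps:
T(B) = B (T(B) = 1*B = B)
g(p) = -18 (g(p) = 6*(-3) = -18)
-461*(-423 + g(6)) = -461*(-423 - 18) = -461*(-441) = 203301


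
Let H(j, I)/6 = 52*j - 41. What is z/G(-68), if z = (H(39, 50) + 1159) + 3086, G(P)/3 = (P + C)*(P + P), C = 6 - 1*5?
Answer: 317/536 ≈ 0.59142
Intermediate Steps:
C = 1 (C = 6 - 5 = 1)
H(j, I) = -246 + 312*j (H(j, I) = 6*(52*j - 41) = 6*(-41 + 52*j) = -246 + 312*j)
G(P) = 6*P*(1 + P) (G(P) = 3*((P + 1)*(P + P)) = 3*((1 + P)*(2*P)) = 3*(2*P*(1 + P)) = 6*P*(1 + P))
z = 16167 (z = ((-246 + 312*39) + 1159) + 3086 = ((-246 + 12168) + 1159) + 3086 = (11922 + 1159) + 3086 = 13081 + 3086 = 16167)
z/G(-68) = 16167/((6*(-68)*(1 - 68))) = 16167/((6*(-68)*(-67))) = 16167/27336 = 16167*(1/27336) = 317/536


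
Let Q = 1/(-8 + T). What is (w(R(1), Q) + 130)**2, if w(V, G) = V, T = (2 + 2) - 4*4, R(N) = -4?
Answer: 15876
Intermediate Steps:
T = -12 (T = 4 - 16 = -12)
Q = -1/20 (Q = 1/(-8 - 12) = 1/(-20) = -1/20 ≈ -0.050000)
(w(R(1), Q) + 130)**2 = (-4 + 130)**2 = 126**2 = 15876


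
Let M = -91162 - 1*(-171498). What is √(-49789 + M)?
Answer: √30547 ≈ 174.78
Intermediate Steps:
M = 80336 (M = -91162 + 171498 = 80336)
√(-49789 + M) = √(-49789 + 80336) = √30547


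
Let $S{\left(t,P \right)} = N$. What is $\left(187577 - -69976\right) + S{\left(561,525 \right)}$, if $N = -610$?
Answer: $256943$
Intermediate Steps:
$S{\left(t,P \right)} = -610$
$\left(187577 - -69976\right) + S{\left(561,525 \right)} = \left(187577 - -69976\right) - 610 = \left(187577 + 69976\right) - 610 = 257553 - 610 = 256943$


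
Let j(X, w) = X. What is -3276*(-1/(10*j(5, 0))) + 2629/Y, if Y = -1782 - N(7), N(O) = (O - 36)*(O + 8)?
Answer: 2140661/33675 ≈ 63.568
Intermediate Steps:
N(O) = (-36 + O)*(8 + O)
Y = -1347 (Y = -1782 - (-288 + 7² - 28*7) = -1782 - (-288 + 49 - 196) = -1782 - 1*(-435) = -1782 + 435 = -1347)
-3276*(-1/(10*j(5, 0))) + 2629/Y = -3276/(5*(-10)) + 2629/(-1347) = -3276/(-50) + 2629*(-1/1347) = -3276*(-1/50) - 2629/1347 = 1638/25 - 2629/1347 = 2140661/33675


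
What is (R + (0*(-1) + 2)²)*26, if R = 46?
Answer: 1300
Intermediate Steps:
(R + (0*(-1) + 2)²)*26 = (46 + (0*(-1) + 2)²)*26 = (46 + (0 + 2)²)*26 = (46 + 2²)*26 = (46 + 4)*26 = 50*26 = 1300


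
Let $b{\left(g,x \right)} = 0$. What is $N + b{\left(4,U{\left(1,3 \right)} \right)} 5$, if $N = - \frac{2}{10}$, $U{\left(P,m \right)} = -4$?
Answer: $- \frac{1}{5} \approx -0.2$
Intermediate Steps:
$N = - \frac{1}{5}$ ($N = \left(-2\right) \frac{1}{10} = - \frac{1}{5} \approx -0.2$)
$N + b{\left(4,U{\left(1,3 \right)} \right)} 5 = - \frac{1}{5} + 0 \cdot 5 = - \frac{1}{5} + 0 = - \frac{1}{5}$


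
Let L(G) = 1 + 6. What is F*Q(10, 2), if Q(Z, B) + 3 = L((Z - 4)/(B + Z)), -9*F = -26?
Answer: 104/9 ≈ 11.556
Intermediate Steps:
F = 26/9 (F = -1/9*(-26) = 26/9 ≈ 2.8889)
L(G) = 7
Q(Z, B) = 4 (Q(Z, B) = -3 + 7 = 4)
F*Q(10, 2) = (26/9)*4 = 104/9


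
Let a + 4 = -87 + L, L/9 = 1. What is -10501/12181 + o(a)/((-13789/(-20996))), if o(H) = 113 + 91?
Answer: 52028666015/167963809 ≈ 309.76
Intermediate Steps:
L = 9 (L = 9*1 = 9)
a = -82 (a = -4 + (-87 + 9) = -4 - 78 = -82)
o(H) = 204
-10501/12181 + o(a)/((-13789/(-20996))) = -10501/12181 + 204/((-13789/(-20996))) = -10501*1/12181 + 204/((-13789*(-1/20996))) = -10501/12181 + 204/(13789/20996) = -10501/12181 + 204*(20996/13789) = -10501/12181 + 4283184/13789 = 52028666015/167963809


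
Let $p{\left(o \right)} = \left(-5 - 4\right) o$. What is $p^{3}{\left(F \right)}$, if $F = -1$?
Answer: $729$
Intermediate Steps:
$p{\left(o \right)} = - 9 o$
$p^{3}{\left(F \right)} = \left(\left(-9\right) \left(-1\right)\right)^{3} = 9^{3} = 729$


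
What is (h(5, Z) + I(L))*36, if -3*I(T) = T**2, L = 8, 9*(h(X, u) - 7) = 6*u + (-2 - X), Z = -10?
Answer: -784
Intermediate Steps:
h(X, u) = 61/9 - X/9 + 2*u/3 (h(X, u) = 7 + (6*u + (-2 - X))/9 = 7 + (-2 - X + 6*u)/9 = 7 + (-2/9 - X/9 + 2*u/3) = 61/9 - X/9 + 2*u/3)
I(T) = -T**2/3
(h(5, Z) + I(L))*36 = ((61/9 - 1/9*5 + (2/3)*(-10)) - 1/3*8**2)*36 = ((61/9 - 5/9 - 20/3) - 1/3*64)*36 = (-4/9 - 64/3)*36 = -196/9*36 = -784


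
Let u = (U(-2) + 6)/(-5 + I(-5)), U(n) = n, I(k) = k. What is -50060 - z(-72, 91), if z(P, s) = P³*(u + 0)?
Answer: -996796/5 ≈ -1.9936e+5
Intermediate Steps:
u = -⅖ (u = (-2 + 6)/(-5 - 5) = 4/(-10) = 4*(-⅒) = -⅖ ≈ -0.40000)
z(P, s) = -2*P³/5 (z(P, s) = P³*(-⅖ + 0) = P³*(-⅖) = -2*P³/5)
-50060 - z(-72, 91) = -50060 - (-2)*(-72)³/5 = -50060 - (-2)*(-373248)/5 = -50060 - 1*746496/5 = -50060 - 746496/5 = -996796/5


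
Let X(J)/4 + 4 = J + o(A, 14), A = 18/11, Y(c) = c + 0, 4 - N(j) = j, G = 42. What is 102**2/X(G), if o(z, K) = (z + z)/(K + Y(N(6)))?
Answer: 28611/421 ≈ 67.960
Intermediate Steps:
N(j) = 4 - j
Y(c) = c
A = 18/11 (A = 18*(1/11) = 18/11 ≈ 1.6364)
o(z, K) = 2*z/(-2 + K) (o(z, K) = (z + z)/(K + (4 - 1*6)) = (2*z)/(K + (4 - 6)) = (2*z)/(K - 2) = (2*z)/(-2 + K) = 2*z/(-2 + K))
X(J) = -164/11 + 4*J (X(J) = -16 + 4*(J + 2*(18/11)/(-2 + 14)) = -16 + 4*(J + 2*(18/11)/12) = -16 + 4*(J + 2*(18/11)*(1/12)) = -16 + 4*(J + 3/11) = -16 + 4*(3/11 + J) = -16 + (12/11 + 4*J) = -164/11 + 4*J)
102**2/X(G) = 102**2/(-164/11 + 4*42) = 10404/(-164/11 + 168) = 10404/(1684/11) = 10404*(11/1684) = 28611/421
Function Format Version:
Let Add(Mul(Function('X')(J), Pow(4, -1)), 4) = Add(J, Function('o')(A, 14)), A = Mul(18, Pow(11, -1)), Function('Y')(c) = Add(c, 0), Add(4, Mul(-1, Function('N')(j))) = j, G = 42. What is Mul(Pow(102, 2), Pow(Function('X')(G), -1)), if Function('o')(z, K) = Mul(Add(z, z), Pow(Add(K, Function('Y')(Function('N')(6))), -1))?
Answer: Rational(28611, 421) ≈ 67.960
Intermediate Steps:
Function('N')(j) = Add(4, Mul(-1, j))
Function('Y')(c) = c
A = Rational(18, 11) (A = Mul(18, Rational(1, 11)) = Rational(18, 11) ≈ 1.6364)
Function('o')(z, K) = Mul(2, z, Pow(Add(-2, K), -1)) (Function('o')(z, K) = Mul(Add(z, z), Pow(Add(K, Add(4, Mul(-1, 6))), -1)) = Mul(Mul(2, z), Pow(Add(K, Add(4, -6)), -1)) = Mul(Mul(2, z), Pow(Add(K, -2), -1)) = Mul(Mul(2, z), Pow(Add(-2, K), -1)) = Mul(2, z, Pow(Add(-2, K), -1)))
Function('X')(J) = Add(Rational(-164, 11), Mul(4, J)) (Function('X')(J) = Add(-16, Mul(4, Add(J, Mul(2, Rational(18, 11), Pow(Add(-2, 14), -1))))) = Add(-16, Mul(4, Add(J, Mul(2, Rational(18, 11), Pow(12, -1))))) = Add(-16, Mul(4, Add(J, Mul(2, Rational(18, 11), Rational(1, 12))))) = Add(-16, Mul(4, Add(J, Rational(3, 11)))) = Add(-16, Mul(4, Add(Rational(3, 11), J))) = Add(-16, Add(Rational(12, 11), Mul(4, J))) = Add(Rational(-164, 11), Mul(4, J)))
Mul(Pow(102, 2), Pow(Function('X')(G), -1)) = Mul(Pow(102, 2), Pow(Add(Rational(-164, 11), Mul(4, 42)), -1)) = Mul(10404, Pow(Add(Rational(-164, 11), 168), -1)) = Mul(10404, Pow(Rational(1684, 11), -1)) = Mul(10404, Rational(11, 1684)) = Rational(28611, 421)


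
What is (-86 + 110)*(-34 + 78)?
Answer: 1056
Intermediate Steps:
(-86 + 110)*(-34 + 78) = 24*44 = 1056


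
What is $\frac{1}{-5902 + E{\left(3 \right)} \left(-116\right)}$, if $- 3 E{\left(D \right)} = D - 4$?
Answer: $- \frac{3}{17822} \approx -0.00016833$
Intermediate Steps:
$E{\left(D \right)} = \frac{4}{3} - \frac{D}{3}$ ($E{\left(D \right)} = - \frac{D - 4}{3} = - \frac{-4 + D}{3} = \frac{4}{3} - \frac{D}{3}$)
$\frac{1}{-5902 + E{\left(3 \right)} \left(-116\right)} = \frac{1}{-5902 + \left(\frac{4}{3} - 1\right) \left(-116\right)} = \frac{1}{-5902 + \frac{1}{3} \left(-116\right)} = \frac{1}{-5902 - \frac{116}{3}} = \frac{1}{- \frac{17822}{3}} = - \frac{3}{17822}$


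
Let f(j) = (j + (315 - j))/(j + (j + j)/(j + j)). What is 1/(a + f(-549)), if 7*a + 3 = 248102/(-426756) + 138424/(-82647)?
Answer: -11274676301196/14946954819491 ≈ -0.75431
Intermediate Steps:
f(j) = 315/(1 + j) (f(j) = 315/(j + (2*j)/((2*j))) = 315/(j + (2*j)*(1/(2*j))) = 315/(j + 1) = 315/(1 + j))
a = -30898077989/41148453654 (a = -3/7 + (248102/(-426756) + 138424/(-82647))/7 = -3/7 + (248102*(-1/426756) + 138424*(-1/82647))/7 = -3/7 + (-124051/213378 - 138424/82647)/7 = -3/7 + (⅐)*(-13263026423/5878350522) = -3/7 - 13263026423/41148453654 = -30898077989/41148453654 ≈ -0.75089)
1/(a + f(-549)) = 1/(-30898077989/41148453654 + 315/(1 - 549)) = 1/(-30898077989/41148453654 + 315/(-548)) = 1/(-30898077989/41148453654 + 315*(-1/548)) = 1/(-30898077989/41148453654 - 315/548) = 1/(-14946954819491/11274676301196) = -11274676301196/14946954819491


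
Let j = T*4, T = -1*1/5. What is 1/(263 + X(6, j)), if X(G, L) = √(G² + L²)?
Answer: 6575/1728309 - 10*√229/1728309 ≈ 0.0037167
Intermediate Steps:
T = -⅕ (T = -1*⅕ = -⅕ ≈ -0.20000)
j = -⅘ (j = -⅕*4 = -⅘ ≈ -0.80000)
1/(263 + X(6, j)) = 1/(263 + √(6² + (-⅘)²)) = 1/(263 + √(36 + 16/25)) = 1/(263 + √(916/25)) = 1/(263 + 2*√229/5)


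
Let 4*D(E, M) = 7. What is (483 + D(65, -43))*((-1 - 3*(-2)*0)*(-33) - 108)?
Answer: -145425/4 ≈ -36356.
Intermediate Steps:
D(E, M) = 7/4 (D(E, M) = (¼)*7 = 7/4)
(483 + D(65, -43))*((-1 - 3*(-2)*0)*(-33) - 108) = (483 + 7/4)*((-1 - 3*(-2)*0)*(-33) - 108) = 1939*((-1 + 6*0)*(-33) - 108)/4 = 1939*((-1 + 0)*(-33) - 108)/4 = 1939*(-1*(-33) - 108)/4 = 1939*(33 - 108)/4 = (1939/4)*(-75) = -145425/4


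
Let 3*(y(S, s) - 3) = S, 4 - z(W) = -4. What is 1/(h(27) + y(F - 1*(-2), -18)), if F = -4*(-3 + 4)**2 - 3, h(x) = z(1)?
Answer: 3/28 ≈ 0.10714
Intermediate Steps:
z(W) = 8 (z(W) = 4 - 1*(-4) = 4 + 4 = 8)
h(x) = 8
F = -7 (F = -4*1**2 - 3 = -4*1 - 3 = -4 - 3 = -7)
y(S, s) = 3 + S/3
1/(h(27) + y(F - 1*(-2), -18)) = 1/(8 + (3 + (-7 - 1*(-2))/3)) = 1/(8 + (3 + (-7 + 2)/3)) = 1/(8 + (3 + (1/3)*(-5))) = 1/(8 + (3 - 5/3)) = 1/(8 + 4/3) = 1/(28/3) = 3/28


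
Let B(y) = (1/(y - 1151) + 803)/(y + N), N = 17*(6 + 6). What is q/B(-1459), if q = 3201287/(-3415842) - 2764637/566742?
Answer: 341441723835608050/37567756690783957 ≈ 9.0887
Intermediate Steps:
q = -938155581359/161325093897 (q = 3201287*(-1/3415842) - 2764637*1/566742 = -3201287/3415842 - 2764637/566742 = -938155581359/161325093897 ≈ -5.8153)
N = 204 (N = 17*12 = 204)
B(y) = (803 + 1/(-1151 + y))/(204 + y) (B(y) = (1/(y - 1151) + 803)/(y + 204) = (1/(-1151 + y) + 803)/(204 + y) = (803 + 1/(-1151 + y))/(204 + y))
q/B(-1459) = -938155581359*(234804 - 1*(-1459)² + 947*(-1459))/(924252 - 803*(-1459))/161325093897 = -938155581359*(234804 - 1*2128681 - 1381673)/(924252 + 1171577)/161325093897 = -938155581359/(161325093897*(2095829/(234804 - 2128681 - 1381673))) = -938155581359/(161325093897*(2095829/(-3275550))) = -938155581359/(161325093897*((-1/3275550*2095829))) = -938155581359/(161325093897*(-2095829/3275550)) = -938155581359/161325093897*(-3275550/2095829) = 341441723835608050/37567756690783957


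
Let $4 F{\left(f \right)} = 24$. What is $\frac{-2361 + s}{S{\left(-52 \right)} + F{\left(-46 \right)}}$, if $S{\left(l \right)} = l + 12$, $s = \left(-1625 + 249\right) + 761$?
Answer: $\frac{1488}{17} \approx 87.529$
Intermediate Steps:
$s = -615$ ($s = -1376 + 761 = -615$)
$F{\left(f \right)} = 6$ ($F{\left(f \right)} = \frac{1}{4} \cdot 24 = 6$)
$S{\left(l \right)} = 12 + l$
$\frac{-2361 + s}{S{\left(-52 \right)} + F{\left(-46 \right)}} = \frac{-2361 - 615}{\left(12 - 52\right) + 6} = - \frac{2976}{-40 + 6} = - \frac{2976}{-34} = \left(-2976\right) \left(- \frac{1}{34}\right) = \frac{1488}{17}$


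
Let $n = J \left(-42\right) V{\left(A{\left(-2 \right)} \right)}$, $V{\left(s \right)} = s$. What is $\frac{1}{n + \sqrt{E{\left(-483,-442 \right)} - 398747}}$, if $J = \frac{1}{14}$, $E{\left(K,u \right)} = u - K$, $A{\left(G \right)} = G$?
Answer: $\frac{1}{66457} - \frac{i \sqrt{398706}}{398742} \approx 1.5047 \cdot 10^{-5} - 0.0015836 i$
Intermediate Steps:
$J = \frac{1}{14} \approx 0.071429$
$n = 6$ ($n = \frac{1}{14} \left(-42\right) \left(-2\right) = \left(-3\right) \left(-2\right) = 6$)
$\frac{1}{n + \sqrt{E{\left(-483,-442 \right)} - 398747}} = \frac{1}{6 + \sqrt{\left(-442 - -483\right) - 398747}} = \frac{1}{6 + \sqrt{\left(-442 + 483\right) - 398747}} = \frac{1}{6 + \sqrt{41 - 398747}} = \frac{1}{6 + \sqrt{-398706}} = \frac{1}{6 + i \sqrt{398706}}$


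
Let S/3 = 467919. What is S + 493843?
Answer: 1897600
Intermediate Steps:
S = 1403757 (S = 3*467919 = 1403757)
S + 493843 = 1403757 + 493843 = 1897600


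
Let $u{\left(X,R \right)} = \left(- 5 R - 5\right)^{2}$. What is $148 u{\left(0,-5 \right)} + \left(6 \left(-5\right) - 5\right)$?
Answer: $59165$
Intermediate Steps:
$u{\left(X,R \right)} = \left(-5 - 5 R\right)^{2}$
$148 u{\left(0,-5 \right)} + \left(6 \left(-5\right) - 5\right) = 148 \cdot 25 \left(1 - 5\right)^{2} + \left(6 \left(-5\right) - 5\right) = 148 \cdot 25 \left(-4\right)^{2} - 35 = 148 \cdot 25 \cdot 16 - 35 = 148 \cdot 400 - 35 = 59200 - 35 = 59165$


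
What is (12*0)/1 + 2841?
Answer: 2841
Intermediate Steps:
(12*0)/1 + 2841 = 0*1 + 2841 = 0 + 2841 = 2841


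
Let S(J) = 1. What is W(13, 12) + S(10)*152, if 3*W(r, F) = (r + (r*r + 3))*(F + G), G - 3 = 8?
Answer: 4711/3 ≈ 1570.3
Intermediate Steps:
G = 11 (G = 3 + 8 = 11)
W(r, F) = (11 + F)*(3 + r + r**2)/3 (W(r, F) = ((r + (r*r + 3))*(F + 11))/3 = ((r + (r**2 + 3))*(11 + F))/3 = ((r + (3 + r**2))*(11 + F))/3 = ((3 + r + r**2)*(11 + F))/3 = ((11 + F)*(3 + r + r**2))/3 = (11 + F)*(3 + r + r**2)/3)
W(13, 12) + S(10)*152 = (11 + 12 + (11/3)*13 + (11/3)*13**2 + (1/3)*12*13 + (1/3)*12*13**2) + 1*152 = (11 + 12 + 143/3 + (11/3)*169 + 52 + (1/3)*12*169) + 152 = (11 + 12 + 143/3 + 1859/3 + 52 + 676) + 152 = 4255/3 + 152 = 4711/3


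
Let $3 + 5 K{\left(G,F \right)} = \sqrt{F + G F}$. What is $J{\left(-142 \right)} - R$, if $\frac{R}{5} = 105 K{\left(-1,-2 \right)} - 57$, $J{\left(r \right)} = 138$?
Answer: $738$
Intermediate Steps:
$K{\left(G,F \right)} = - \frac{3}{5} + \frac{\sqrt{F + F G}}{5}$ ($K{\left(G,F \right)} = - \frac{3}{5} + \frac{\sqrt{F + G F}}{5} = - \frac{3}{5} + \frac{\sqrt{F + F G}}{5}$)
$R = -600$ ($R = 5 \left(105 \left(- \frac{3}{5} + \frac{\sqrt{- 2 \left(1 - 1\right)}}{5}\right) - 57\right) = 5 \left(105 \left(- \frac{3}{5} + \frac{\sqrt{\left(-2\right) 0}}{5}\right) - 57\right) = 5 \left(105 \left(- \frac{3}{5} + \frac{\sqrt{0}}{5}\right) - 57\right) = 5 \left(105 \left(- \frac{3}{5} + \frac{1}{5} \cdot 0\right) - 57\right) = 5 \left(105 \left(- \frac{3}{5} + 0\right) - 57\right) = 5 \left(105 \left(- \frac{3}{5}\right) - 57\right) = 5 \left(-63 - 57\right) = 5 \left(-120\right) = -600$)
$J{\left(-142 \right)} - R = 138 - 0 = 138 + 0 = 138$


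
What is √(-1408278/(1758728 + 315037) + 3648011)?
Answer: √1743141448566355645/691255 ≈ 1910.0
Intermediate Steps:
√(-1408278/(1758728 + 315037) + 3648011) = √(-1408278/2073765 + 3648011) = √(-1408278*1/2073765 + 3648011) = √(-469426/691255 + 3648011) = √(2521705374379/691255) = √1743141448566355645/691255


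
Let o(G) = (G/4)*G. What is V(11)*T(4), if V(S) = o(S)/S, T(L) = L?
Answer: 11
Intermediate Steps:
o(G) = G²/4 (o(G) = (G*(¼))*G = (G/4)*G = G²/4)
V(S) = S/4 (V(S) = (S²/4)/S = S/4)
V(11)*T(4) = ((¼)*11)*4 = (11/4)*4 = 11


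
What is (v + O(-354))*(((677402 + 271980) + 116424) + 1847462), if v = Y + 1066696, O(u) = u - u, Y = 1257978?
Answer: 6772398374632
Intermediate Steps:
O(u) = 0
v = 2324674 (v = 1257978 + 1066696 = 2324674)
(v + O(-354))*(((677402 + 271980) + 116424) + 1847462) = (2324674 + 0)*(((677402 + 271980) + 116424) + 1847462) = 2324674*((949382 + 116424) + 1847462) = 2324674*(1065806 + 1847462) = 2324674*2913268 = 6772398374632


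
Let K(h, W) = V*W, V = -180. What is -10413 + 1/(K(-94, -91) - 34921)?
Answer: -193067434/18541 ≈ -10413.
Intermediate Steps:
K(h, W) = -180*W
-10413 + 1/(K(-94, -91) - 34921) = -10413 + 1/(-180*(-91) - 34921) = -10413 + 1/(16380 - 34921) = -10413 + 1/(-18541) = -10413 - 1/18541 = -193067434/18541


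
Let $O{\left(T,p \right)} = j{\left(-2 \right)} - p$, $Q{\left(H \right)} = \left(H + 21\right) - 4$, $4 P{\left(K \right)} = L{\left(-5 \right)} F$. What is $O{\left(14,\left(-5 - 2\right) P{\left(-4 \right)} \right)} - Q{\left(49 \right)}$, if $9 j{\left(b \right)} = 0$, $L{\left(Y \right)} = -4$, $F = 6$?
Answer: $-108$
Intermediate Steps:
$j{\left(b \right)} = 0$ ($j{\left(b \right)} = \frac{1}{9} \cdot 0 = 0$)
$P{\left(K \right)} = -6$ ($P{\left(K \right)} = \frac{\left(-4\right) 6}{4} = \frac{1}{4} \left(-24\right) = -6$)
$Q{\left(H \right)} = 17 + H$ ($Q{\left(H \right)} = \left(21 + H\right) - 4 = 17 + H$)
$O{\left(T,p \right)} = - p$ ($O{\left(T,p \right)} = 0 - p = - p$)
$O{\left(14,\left(-5 - 2\right) P{\left(-4 \right)} \right)} - Q{\left(49 \right)} = - \left(-5 - 2\right) \left(-6\right) - \left(17 + 49\right) = - \left(-7\right) \left(-6\right) - 66 = \left(-1\right) 42 - 66 = -42 - 66 = -108$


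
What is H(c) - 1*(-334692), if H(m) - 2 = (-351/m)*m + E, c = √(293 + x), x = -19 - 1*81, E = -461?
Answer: 333882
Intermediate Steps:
x = -100 (x = -19 - 81 = -100)
c = √193 (c = √(293 - 100) = √193 ≈ 13.892)
H(m) = -810 (H(m) = 2 + ((-351/m)*m - 461) = 2 + (-351 - 461) = 2 - 812 = -810)
H(c) - 1*(-334692) = -810 - 1*(-334692) = -810 + 334692 = 333882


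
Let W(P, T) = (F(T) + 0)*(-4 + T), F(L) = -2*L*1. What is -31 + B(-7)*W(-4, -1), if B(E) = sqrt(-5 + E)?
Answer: -31 - 20*I*sqrt(3) ≈ -31.0 - 34.641*I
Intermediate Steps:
F(L) = -2*L
W(P, T) = -2*T*(-4 + T) (W(P, T) = (-2*T + 0)*(-4 + T) = (-2*T)*(-4 + T) = -2*T*(-4 + T))
-31 + B(-7)*W(-4, -1) = -31 + sqrt(-5 - 7)*(2*(-1)*(4 - 1*(-1))) = -31 + sqrt(-12)*(2*(-1)*(4 + 1)) = -31 + (2*I*sqrt(3))*(2*(-1)*5) = -31 + (2*I*sqrt(3))*(-10) = -31 - 20*I*sqrt(3)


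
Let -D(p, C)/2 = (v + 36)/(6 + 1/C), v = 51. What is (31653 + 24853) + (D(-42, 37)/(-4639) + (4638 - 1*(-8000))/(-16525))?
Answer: 965960658054914/17095062925 ≈ 56505.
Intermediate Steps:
D(p, C) = -174/(6 + 1/C) (D(p, C) = -2*(51 + 36)/(6 + 1/C) = -174/(6 + 1/C))
(31653 + 24853) + (D(-42, 37)/(-4639) + (4638 - 1*(-8000))/(-16525)) = (31653 + 24853) + (-174*37/(1 + 6*37)/(-4639) + (4638 - 1*(-8000))/(-16525)) = 56506 + (-174*37/(1 + 222)*(-1/4639) + (4638 + 8000)*(-1/16525)) = 56506 + (-174*37/223*(-1/4639) + 12638*(-1/16525)) = 56506 + (-174*37*1/223*(-1/4639) - 12638/16525) = 56506 + (-6438/223*(-1/4639) - 12638/16525) = 56506 + (6438/1034497 - 12638/16525) = 56506 - 12967585136/17095062925 = 965960658054914/17095062925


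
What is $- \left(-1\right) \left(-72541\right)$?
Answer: $-72541$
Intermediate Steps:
$- \left(-1\right) \left(-72541\right) = \left(-1\right) 72541 = -72541$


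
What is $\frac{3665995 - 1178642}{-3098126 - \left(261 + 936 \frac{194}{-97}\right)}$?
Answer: $- \frac{2487353}{3096515} \approx -0.80328$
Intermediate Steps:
$\frac{3665995 - 1178642}{-3098126 - \left(261 + 936 \frac{194}{-97}\right)} = \frac{2487353}{-3098126 - \left(261 + 936 \cdot 194 \left(- \frac{1}{97}\right)\right)} = \frac{2487353}{-3098126 - -1611} = \frac{2487353}{-3098126 + \left(1872 - 261\right)} = \frac{2487353}{-3098126 + 1611} = \frac{2487353}{-3096515} = 2487353 \left(- \frac{1}{3096515}\right) = - \frac{2487353}{3096515}$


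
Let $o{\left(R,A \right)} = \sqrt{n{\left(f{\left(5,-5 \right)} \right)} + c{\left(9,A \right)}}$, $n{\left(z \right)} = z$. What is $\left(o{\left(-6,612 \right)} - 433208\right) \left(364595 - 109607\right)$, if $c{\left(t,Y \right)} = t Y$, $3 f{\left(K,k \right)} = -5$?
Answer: $-110462841504 + 84996 \sqrt{49557} \approx -1.1044 \cdot 10^{11}$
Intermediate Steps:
$f{\left(K,k \right)} = - \frac{5}{3}$ ($f{\left(K,k \right)} = \frac{1}{3} \left(-5\right) = - \frac{5}{3}$)
$c{\left(t,Y \right)} = Y t$
$o{\left(R,A \right)} = \sqrt{- \frac{5}{3} + 9 A}$ ($o{\left(R,A \right)} = \sqrt{- \frac{5}{3} + A 9} = \sqrt{- \frac{5}{3} + 9 A}$)
$\left(o{\left(-6,612 \right)} - 433208\right) \left(364595 - 109607\right) = \left(\frac{\sqrt{-15 + 81 \cdot 612}}{3} - 433208\right) \left(364595 - 109607\right) = \left(\frac{\sqrt{-15 + 49572}}{3} - 433208\right) 254988 = \left(\frac{\sqrt{49557}}{3} - 433208\right) 254988 = \left(-433208 + \frac{\sqrt{49557}}{3}\right) 254988 = -110462841504 + 84996 \sqrt{49557}$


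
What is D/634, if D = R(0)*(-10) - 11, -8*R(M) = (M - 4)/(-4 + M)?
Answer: -39/2536 ≈ -0.015379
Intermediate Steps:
R(M) = -⅛ (R(M) = -(M - 4)/(8*(-4 + M)) = -(-4 + M)/(8*(-4 + M)) = -⅛*1 = -⅛)
D = -39/4 (D = -⅛*(-10) - 11 = 5/4 - 11 = -39/4 ≈ -9.7500)
D/634 = -39/4/634 = -39/4*1/634 = -39/2536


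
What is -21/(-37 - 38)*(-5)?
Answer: -7/5 ≈ -1.4000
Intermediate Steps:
-21/(-37 - 38)*(-5) = -21/(-75)*(-5) = -21*(-1/75)*(-5) = (7/25)*(-5) = -7/5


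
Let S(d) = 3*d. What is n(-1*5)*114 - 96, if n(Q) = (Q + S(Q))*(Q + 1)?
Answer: 9024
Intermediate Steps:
n(Q) = 4*Q*(1 + Q) (n(Q) = (Q + 3*Q)*(Q + 1) = (4*Q)*(1 + Q) = 4*Q*(1 + Q))
n(-1*5)*114 - 96 = (4*(-1*5)*(1 - 1*5))*114 - 96 = (4*(-5)*(1 - 5))*114 - 96 = (4*(-5)*(-4))*114 - 96 = 80*114 - 96 = 9120 - 96 = 9024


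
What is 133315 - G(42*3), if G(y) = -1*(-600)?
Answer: 132715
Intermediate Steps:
G(y) = 600
133315 - G(42*3) = 133315 - 1*600 = 133315 - 600 = 132715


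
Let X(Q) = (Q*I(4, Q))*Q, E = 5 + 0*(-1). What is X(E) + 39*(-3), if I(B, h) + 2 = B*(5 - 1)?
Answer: 233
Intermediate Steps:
E = 5 (E = 5 + 0 = 5)
I(B, h) = -2 + 4*B (I(B, h) = -2 + B*(5 - 1) = -2 + B*4 = -2 + 4*B)
X(Q) = 14*Q² (X(Q) = (Q*(-2 + 4*4))*Q = (Q*(-2 + 16))*Q = (Q*14)*Q = (14*Q)*Q = 14*Q²)
X(E) + 39*(-3) = 14*5² + 39*(-3) = 14*25 - 117 = 350 - 117 = 233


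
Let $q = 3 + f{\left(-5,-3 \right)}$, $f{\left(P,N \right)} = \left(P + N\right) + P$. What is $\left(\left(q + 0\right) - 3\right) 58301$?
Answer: $-757913$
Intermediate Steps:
$f{\left(P,N \right)} = N + 2 P$ ($f{\left(P,N \right)} = \left(N + P\right) + P = N + 2 P$)
$q = -10$ ($q = 3 + \left(-3 + 2 \left(-5\right)\right) = 3 - 13 = -10$)
$\left(\left(q + 0\right) - 3\right) 58301 = \left(\left(-10 + 0\right) - 3\right) 58301 = \left(-10 - 3\right) 58301 = \left(-13\right) 58301 = -757913$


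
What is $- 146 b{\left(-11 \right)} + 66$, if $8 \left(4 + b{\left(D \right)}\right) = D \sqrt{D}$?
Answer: $650 + \frac{803 i \sqrt{11}}{4} \approx 650.0 + 665.81 i$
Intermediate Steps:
$b{\left(D \right)} = -4 + \frac{D^{\frac{3}{2}}}{8}$ ($b{\left(D \right)} = -4 + \frac{D \sqrt{D}}{8} = -4 + \frac{D^{\frac{3}{2}}}{8}$)
$- 146 b{\left(-11 \right)} + 66 = - 146 \left(-4 + \frac{\left(-11\right)^{\frac{3}{2}}}{8}\right) + 66 = - 146 \left(-4 + \frac{\left(-11\right) i \sqrt{11}}{8}\right) + 66 = - 146 \left(-4 - \frac{11 i \sqrt{11}}{8}\right) + 66 = \left(584 + \frac{803 i \sqrt{11}}{4}\right) + 66 = 650 + \frac{803 i \sqrt{11}}{4}$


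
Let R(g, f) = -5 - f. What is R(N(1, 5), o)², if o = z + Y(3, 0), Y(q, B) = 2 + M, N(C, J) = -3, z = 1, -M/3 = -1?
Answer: 121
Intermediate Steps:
M = 3 (M = -3*(-1) = 3)
Y(q, B) = 5 (Y(q, B) = 2 + 3 = 5)
o = 6 (o = 1 + 5 = 6)
R(N(1, 5), o)² = (-5 - 1*6)² = (-5 - 6)² = (-11)² = 121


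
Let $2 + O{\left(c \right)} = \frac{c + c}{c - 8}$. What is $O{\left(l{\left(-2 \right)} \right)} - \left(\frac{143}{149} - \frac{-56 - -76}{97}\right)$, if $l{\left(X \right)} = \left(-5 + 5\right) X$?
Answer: $- \frac{39797}{14453} \approx -2.7535$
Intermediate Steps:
$l{\left(X \right)} = 0$ ($l{\left(X \right)} = 0 X = 0$)
$O{\left(c \right)} = -2 + \frac{2 c}{-8 + c}$ ($O{\left(c \right)} = -2 + \frac{c + c}{c - 8} = -2 + \frac{2 c}{-8 + c}$)
$O{\left(l{\left(-2 \right)} \right)} - \left(\frac{143}{149} - \frac{-56 - -76}{97}\right) = \frac{16}{-8 + 0} - \left(\frac{143}{149} - \frac{-56 - -76}{97}\right) = \frac{16}{-8} - \left(\frac{143}{149} - \left(-56 + 76\right) \frac{1}{97}\right) = 16 \left(- \frac{1}{8}\right) + \left(- \frac{143}{149} + 20 \cdot \frac{1}{97}\right) = -2 + \left(- \frac{143}{149} + \frac{20}{97}\right) = -2 - \frac{10891}{14453} = - \frac{39797}{14453}$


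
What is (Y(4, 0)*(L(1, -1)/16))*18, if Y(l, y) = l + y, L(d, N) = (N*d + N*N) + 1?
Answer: 9/2 ≈ 4.5000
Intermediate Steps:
L(d, N) = 1 + N² + N*d (L(d, N) = (N*d + N²) + 1 = (N² + N*d) + 1 = 1 + N² + N*d)
(Y(4, 0)*(L(1, -1)/16))*18 = ((4 + 0)*((1 + (-1)² - 1*1)/16))*18 = (4*((1 + 1 - 1)*(1/16)))*18 = (4*(1*(1/16)))*18 = (4*(1/16))*18 = (¼)*18 = 9/2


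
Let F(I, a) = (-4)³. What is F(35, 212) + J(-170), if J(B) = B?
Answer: -234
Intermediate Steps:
F(I, a) = -64
F(35, 212) + J(-170) = -64 - 170 = -234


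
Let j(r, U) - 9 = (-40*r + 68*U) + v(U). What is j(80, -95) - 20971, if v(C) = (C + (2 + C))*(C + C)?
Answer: 5098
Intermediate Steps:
v(C) = 2*C*(2 + 2*C) (v(C) = (2 + 2*C)*(2*C) = 2*C*(2 + 2*C))
j(r, U) = 9 - 40*r + 68*U + 4*U*(1 + U) (j(r, U) = 9 + ((-40*r + 68*U) + 4*U*(1 + U)) = 9 + (-40*r + 68*U + 4*U*(1 + U)) = 9 - 40*r + 68*U + 4*U*(1 + U))
j(80, -95) - 20971 = (9 - 40*80 + 4*(-95)² + 72*(-95)) - 20971 = (9 - 3200 + 4*9025 - 6840) - 20971 = (9 - 3200 + 36100 - 6840) - 20971 = 26069 - 20971 = 5098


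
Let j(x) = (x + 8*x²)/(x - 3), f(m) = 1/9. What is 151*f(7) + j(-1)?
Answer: 541/36 ≈ 15.028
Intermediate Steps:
f(m) = ⅑
j(x) = (x + 8*x²)/(-3 + x)
151*f(7) + j(-1) = 151*(⅑) - (1 + 8*(-1))/(-3 - 1) = 151/9 - 1*(1 - 8)/(-4) = 151/9 - 1*(-¼)*(-7) = 151/9 - 7/4 = 541/36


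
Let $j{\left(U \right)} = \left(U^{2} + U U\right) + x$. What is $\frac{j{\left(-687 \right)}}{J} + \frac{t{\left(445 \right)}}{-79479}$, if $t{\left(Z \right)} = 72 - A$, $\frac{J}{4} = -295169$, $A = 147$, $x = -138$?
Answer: $- \frac{6243644125}{7819912317} \approx -0.79843$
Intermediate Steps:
$J = -1180676$ ($J = 4 \left(-295169\right) = -1180676$)
$t{\left(Z \right)} = -75$ ($t{\left(Z \right)} = 72 - 147 = -75$)
$j{\left(U \right)} = -138 + 2 U^{2}$ ($j{\left(U \right)} = \left(U^{2} + U U\right) - 138 = \left(U^{2} + U^{2}\right) - 138 = 2 U^{2} - 138 = -138 + 2 U^{2}$)
$\frac{j{\left(-687 \right)}}{J} + \frac{t{\left(445 \right)}}{-79479} = \frac{-138 + 2 \left(-687\right)^{2}}{-1180676} - \frac{75}{-79479} = \left(-138 + 2 \cdot 471969\right) \left(- \frac{1}{1180676}\right) - - \frac{25}{26493} = \left(-138 + 943938\right) \left(- \frac{1}{1180676}\right) + \frac{25}{26493} = 943800 \left(- \frac{1}{1180676}\right) + \frac{25}{26493} = - \frac{235950}{295169} + \frac{25}{26493} = - \frac{6243644125}{7819912317}$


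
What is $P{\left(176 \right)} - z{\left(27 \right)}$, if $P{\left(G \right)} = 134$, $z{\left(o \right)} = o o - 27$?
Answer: $-568$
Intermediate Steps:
$z{\left(o \right)} = -27 + o^{2}$ ($z{\left(o \right)} = o^{2} - 27 = -27 + o^{2}$)
$P{\left(176 \right)} - z{\left(27 \right)} = 134 - \left(-27 + 27^{2}\right) = 134 - \left(-27 + 729\right) = 134 - 702 = -568$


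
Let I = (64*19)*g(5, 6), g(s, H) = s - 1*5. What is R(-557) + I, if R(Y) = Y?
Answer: -557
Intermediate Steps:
g(s, H) = -5 + s (g(s, H) = s - 5 = -5 + s)
I = 0 (I = (64*19)*(-5 + 5) = 1216*0 = 0)
R(-557) + I = -557 + 0 = -557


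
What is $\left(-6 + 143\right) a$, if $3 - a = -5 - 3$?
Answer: $1507$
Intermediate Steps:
$a = 11$ ($a = 3 - \left(-5 - 3\right) = 3 - -8 = 3 + 8 = 11$)
$\left(-6 + 143\right) a = \left(-6 + 143\right) 11 = 137 \cdot 11 = 1507$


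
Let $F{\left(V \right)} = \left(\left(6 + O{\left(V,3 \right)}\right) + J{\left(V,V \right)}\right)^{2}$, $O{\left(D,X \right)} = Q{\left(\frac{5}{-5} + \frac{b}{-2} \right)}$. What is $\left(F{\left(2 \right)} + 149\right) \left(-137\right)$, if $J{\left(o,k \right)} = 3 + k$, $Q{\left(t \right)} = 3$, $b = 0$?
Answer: $-47265$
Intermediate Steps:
$O{\left(D,X \right)} = 3$
$F{\left(V \right)} = \left(12 + V\right)^{2}$ ($F{\left(V \right)} = \left(\left(6 + 3\right) + \left(3 + V\right)\right)^{2} = \left(9 + \left(3 + V\right)\right)^{2} = \left(12 + V\right)^{2}$)
$\left(F{\left(2 \right)} + 149\right) \left(-137\right) = \left(\left(12 + 2\right)^{2} + 149\right) \left(-137\right) = \left(14^{2} + 149\right) \left(-137\right) = \left(196 + 149\right) \left(-137\right) = 345 \left(-137\right) = -47265$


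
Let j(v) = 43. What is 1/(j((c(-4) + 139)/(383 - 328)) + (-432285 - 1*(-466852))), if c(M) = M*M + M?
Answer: 1/34610 ≈ 2.8893e-5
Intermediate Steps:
c(M) = M + M² (c(M) = M² + M = M + M²)
1/(j((c(-4) + 139)/(383 - 328)) + (-432285 - 1*(-466852))) = 1/(43 + (-432285 - 1*(-466852))) = 1/(43 + (-432285 + 466852)) = 1/(43 + 34567) = 1/34610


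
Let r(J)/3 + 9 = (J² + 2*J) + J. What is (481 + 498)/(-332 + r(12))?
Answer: 979/181 ≈ 5.4088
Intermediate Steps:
r(J) = -27 + 3*J² + 9*J (r(J) = -27 + 3*((J² + 2*J) + J) = -27 + 3*(J² + 3*J) = -27 + (3*J² + 9*J) = -27 + 3*J² + 9*J)
(481 + 498)/(-332 + r(12)) = (481 + 498)/(-332 + (-27 + 3*12² + 9*12)) = 979/(-332 + (-27 + 3*144 + 108)) = 979/(-332 + (-27 + 432 + 108)) = 979/(-332 + 513) = 979/181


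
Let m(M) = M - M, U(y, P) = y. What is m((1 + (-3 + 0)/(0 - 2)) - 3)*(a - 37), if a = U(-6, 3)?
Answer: 0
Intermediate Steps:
a = -6
m(M) = 0
m((1 + (-3 + 0)/(0 - 2)) - 3)*(a - 37) = 0*(-6 - 37) = 0*(-43) = 0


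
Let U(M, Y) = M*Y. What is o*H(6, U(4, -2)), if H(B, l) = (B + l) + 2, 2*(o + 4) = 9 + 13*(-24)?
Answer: 0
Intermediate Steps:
o = -311/2 (o = -4 + (9 + 13*(-24))/2 = -4 + (9 - 312)/2 = -4 + (½)*(-303) = -4 - 303/2 = -311/2 ≈ -155.50)
H(B, l) = 2 + B + l
o*H(6, U(4, -2)) = -311*(2 + 6 + 4*(-2))/2 = -311*(2 + 6 - 8)/2 = -311/2*0 = 0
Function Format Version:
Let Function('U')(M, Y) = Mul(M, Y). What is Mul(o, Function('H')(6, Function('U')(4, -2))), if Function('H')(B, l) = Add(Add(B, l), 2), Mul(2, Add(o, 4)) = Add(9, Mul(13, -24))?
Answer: 0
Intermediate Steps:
o = Rational(-311, 2) (o = Add(-4, Mul(Rational(1, 2), Add(9, Mul(13, -24)))) = Add(-4, Mul(Rational(1, 2), Add(9, -312))) = Add(-4, Mul(Rational(1, 2), -303)) = Add(-4, Rational(-303, 2)) = Rational(-311, 2) ≈ -155.50)
Function('H')(B, l) = Add(2, B, l)
Mul(o, Function('H')(6, Function('U')(4, -2))) = Mul(Rational(-311, 2), Add(2, 6, Mul(4, -2))) = Mul(Rational(-311, 2), Add(2, 6, -8)) = Mul(Rational(-311, 2), 0) = 0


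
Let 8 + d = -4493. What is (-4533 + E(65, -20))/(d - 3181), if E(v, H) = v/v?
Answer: 2266/3841 ≈ 0.58995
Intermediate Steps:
E(v, H) = 1
d = -4501 (d = -8 - 4493 = -4501)
(-4533 + E(65, -20))/(d - 3181) = (-4533 + 1)/(-4501 - 3181) = -4532/(-7682) = -4532*(-1/7682) = 2266/3841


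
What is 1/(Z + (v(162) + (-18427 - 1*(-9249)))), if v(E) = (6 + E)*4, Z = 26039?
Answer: 1/17533 ≈ 5.7035e-5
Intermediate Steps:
v(E) = 24 + 4*E
1/(Z + (v(162) + (-18427 - 1*(-9249)))) = 1/(26039 + ((24 + 4*162) + (-18427 - 1*(-9249)))) = 1/(26039 + ((24 + 648) + (-18427 + 9249))) = 1/(26039 + (672 - 9178)) = 1/(26039 - 8506) = 1/17533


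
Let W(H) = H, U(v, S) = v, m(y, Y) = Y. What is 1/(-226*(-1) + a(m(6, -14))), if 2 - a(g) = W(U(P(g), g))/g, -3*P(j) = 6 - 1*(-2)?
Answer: 21/4784 ≈ 0.0043896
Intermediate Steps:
P(j) = -8/3 (P(j) = -(6 - 1*(-2))/3 = -(6 + 2)/3 = -⅓*8 = -8/3)
a(g) = 2 + 8/(3*g) (a(g) = 2 - (-8)/(3*g) = 2 + 8/(3*g))
1/(-226*(-1) + a(m(6, -14))) = 1/(-226*(-1) + (2 + (8/3)/(-14))) = 1/(226 + (2 + (8/3)*(-1/14))) = 1/(226 + (2 - 4/21)) = 1/(226 + 38/21) = 1/(4784/21) = 21/4784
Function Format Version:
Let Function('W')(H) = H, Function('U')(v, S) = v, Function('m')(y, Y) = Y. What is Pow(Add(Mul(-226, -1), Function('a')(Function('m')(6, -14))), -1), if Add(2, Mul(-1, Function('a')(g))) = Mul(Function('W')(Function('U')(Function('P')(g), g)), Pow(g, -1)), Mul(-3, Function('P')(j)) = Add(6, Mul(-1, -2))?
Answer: Rational(21, 4784) ≈ 0.0043896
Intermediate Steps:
Function('P')(j) = Rational(-8, 3) (Function('P')(j) = Mul(Rational(-1, 3), Add(6, Mul(-1, -2))) = Mul(Rational(-1, 3), Add(6, 2)) = Mul(Rational(-1, 3), 8) = Rational(-8, 3))
Function('a')(g) = Add(2, Mul(Rational(8, 3), Pow(g, -1))) (Function('a')(g) = Add(2, Mul(-1, Mul(Rational(-8, 3), Pow(g, -1)))) = Add(2, Mul(Rational(8, 3), Pow(g, -1))))
Pow(Add(Mul(-226, -1), Function('a')(Function('m')(6, -14))), -1) = Pow(Add(Mul(-226, -1), Add(2, Mul(Rational(8, 3), Pow(-14, -1)))), -1) = Pow(Add(226, Add(2, Mul(Rational(8, 3), Rational(-1, 14)))), -1) = Pow(Add(226, Add(2, Rational(-4, 21))), -1) = Pow(Add(226, Rational(38, 21)), -1) = Pow(Rational(4784, 21), -1) = Rational(21, 4784)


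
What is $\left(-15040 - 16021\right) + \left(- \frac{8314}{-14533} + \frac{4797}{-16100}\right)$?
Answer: $- \frac{7267629018701}{233981300} \approx -31061.0$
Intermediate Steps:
$\left(-15040 - 16021\right) + \left(- \frac{8314}{-14533} + \frac{4797}{-16100}\right) = -31061 + \left(\left(-8314\right) \left(- \frac{1}{14533}\right) + 4797 \left(- \frac{1}{16100}\right)\right) = -31061 + \left(\frac{8314}{14533} - \frac{4797}{16100}\right) = -31061 + \frac{64140599}{233981300} = - \frac{7267629018701}{233981300}$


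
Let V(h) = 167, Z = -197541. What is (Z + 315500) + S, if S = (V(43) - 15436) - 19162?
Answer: 83528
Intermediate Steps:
S = -34431 (S = (167 - 15436) - 19162 = -15269 - 19162 = -34431)
(Z + 315500) + S = (-197541 + 315500) - 34431 = 117959 - 34431 = 83528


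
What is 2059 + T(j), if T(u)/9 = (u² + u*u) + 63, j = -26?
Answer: 14794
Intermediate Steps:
T(u) = 567 + 18*u² (T(u) = 9*((u² + u*u) + 63) = 9*((u² + u²) + 63) = 9*(2*u² + 63) = 9*(63 + 2*u²) = 567 + 18*u²)
2059 + T(j) = 2059 + (567 + 18*(-26)²) = 2059 + (567 + 18*676) = 2059 + (567 + 12168) = 2059 + 12735 = 14794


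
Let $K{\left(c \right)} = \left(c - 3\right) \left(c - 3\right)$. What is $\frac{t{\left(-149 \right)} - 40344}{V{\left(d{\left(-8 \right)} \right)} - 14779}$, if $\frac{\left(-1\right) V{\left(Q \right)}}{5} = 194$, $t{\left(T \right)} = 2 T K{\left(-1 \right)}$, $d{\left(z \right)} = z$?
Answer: $\frac{45112}{15749} \approx 2.8644$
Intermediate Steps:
$K{\left(c \right)} = \left(-3 + c\right)^{2}$ ($K{\left(c \right)} = \left(c - 3\right) \left(-3 + c\right) = \left(-3 + c\right) \left(-3 + c\right) = \left(-3 + c\right)^{2}$)
$t{\left(T \right)} = 32 T$ ($t{\left(T \right)} = 2 T \left(-3 - 1\right)^{2} = 2 T \left(-4\right)^{2} = 2 T 16 = 32 T$)
$V{\left(Q \right)} = -970$ ($V{\left(Q \right)} = \left(-5\right) 194 = -970$)
$\frac{t{\left(-149 \right)} - 40344}{V{\left(d{\left(-8 \right)} \right)} - 14779} = \frac{32 \left(-149\right) - 40344}{-970 - 14779} = \frac{-4768 - 40344}{-15749} = \left(-45112\right) \left(- \frac{1}{15749}\right) = \frac{45112}{15749}$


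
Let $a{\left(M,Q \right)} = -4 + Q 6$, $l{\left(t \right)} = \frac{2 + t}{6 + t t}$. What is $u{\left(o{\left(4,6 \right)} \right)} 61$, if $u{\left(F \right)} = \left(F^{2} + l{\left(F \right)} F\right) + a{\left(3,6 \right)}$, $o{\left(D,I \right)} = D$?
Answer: $\frac{32940}{11} \approx 2994.5$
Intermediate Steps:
$l{\left(t \right)} = \frac{2 + t}{6 + t^{2}}$
$a{\left(M,Q \right)} = -4 + 6 Q$
$u{\left(F \right)} = 32 + F^{2} + \frac{F \left(2 + F\right)}{6 + F^{2}}$ ($u{\left(F \right)} = \left(F^{2} + \frac{2 + F}{6 + F^{2}} F\right) + \left(-4 + 6 \cdot 6\right) = \left(F^{2} + \frac{F \left(2 + F\right)}{6 + F^{2}}\right) + \left(-4 + 36\right) = \left(F^{2} + \frac{F \left(2 + F\right)}{6 + F^{2}}\right) + 32 = 32 + F^{2} + \frac{F \left(2 + F\right)}{6 + F^{2}}$)
$u{\left(o{\left(4,6 \right)} \right)} 61 = \frac{192 + 4^{4} + 2 \cdot 4 + 39 \cdot 4^{2}}{6 + 4^{2}} \cdot 61 = \frac{192 + 256 + 8 + 39 \cdot 16}{6 + 16} \cdot 61 = \frac{192 + 256 + 8 + 624}{22} \cdot 61 = \frac{1}{22} \cdot 1080 \cdot 61 = \frac{540}{11} \cdot 61 = \frac{32940}{11}$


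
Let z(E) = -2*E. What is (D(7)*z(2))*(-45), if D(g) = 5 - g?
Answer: -360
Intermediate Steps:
(D(7)*z(2))*(-45) = ((5 - 1*7)*(-2*2))*(-45) = ((5 - 7)*(-4))*(-45) = -2*(-4)*(-45) = 8*(-45) = -360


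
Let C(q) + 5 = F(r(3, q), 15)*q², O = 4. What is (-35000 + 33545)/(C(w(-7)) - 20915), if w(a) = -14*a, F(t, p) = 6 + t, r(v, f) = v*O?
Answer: -1455/151952 ≈ -0.0095754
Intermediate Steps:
r(v, f) = 4*v (r(v, f) = v*4 = 4*v)
C(q) = -5 + 18*q² (C(q) = -5 + (6 + 4*3)*q² = -5 + (6 + 12)*q² = -5 + 18*q²)
(-35000 + 33545)/(C(w(-7)) - 20915) = (-35000 + 33545)/((-5 + 18*(-14*(-7))²) - 20915) = -1455/((-5 + 18*98²) - 20915) = -1455/((-5 + 18*9604) - 20915) = -1455/((-5 + 172872) - 20915) = -1455/(172867 - 20915) = -1455/151952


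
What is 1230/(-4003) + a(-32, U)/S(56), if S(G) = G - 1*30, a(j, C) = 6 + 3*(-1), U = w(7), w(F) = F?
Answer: -19971/104078 ≈ -0.19188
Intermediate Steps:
U = 7
a(j, C) = 3 (a(j, C) = 6 - 3 = 3)
S(G) = -30 + G (S(G) = G - 30 = -30 + G)
1230/(-4003) + a(-32, U)/S(56) = 1230/(-4003) + 3/(-30 + 56) = 1230*(-1/4003) + 3/26 = -1230/4003 + 3*(1/26) = -1230/4003 + 3/26 = -19971/104078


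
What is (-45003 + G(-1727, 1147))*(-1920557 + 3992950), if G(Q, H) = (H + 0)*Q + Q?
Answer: -4201981974407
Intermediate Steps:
G(Q, H) = Q + H*Q (G(Q, H) = H*Q + Q = Q + H*Q)
(-45003 + G(-1727, 1147))*(-1920557 + 3992950) = (-45003 - 1727*(1 + 1147))*(-1920557 + 3992950) = (-45003 - 1727*1148)*2072393 = (-45003 - 1982596)*2072393 = -2027599*2072393 = -4201981974407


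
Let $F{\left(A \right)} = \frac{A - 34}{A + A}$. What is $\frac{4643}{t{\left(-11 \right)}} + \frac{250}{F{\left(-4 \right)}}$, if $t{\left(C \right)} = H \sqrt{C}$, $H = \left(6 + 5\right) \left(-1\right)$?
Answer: $\frac{1000}{19} + \frac{4643 i \sqrt{11}}{121} \approx 52.632 + 127.27 i$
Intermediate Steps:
$F{\left(A \right)} = \frac{-34 + A}{2 A}$
$H = -11$ ($H = 11 \left(-1\right) = -11$)
$t{\left(C \right)} = - 11 \sqrt{C}$
$\frac{4643}{t{\left(-11 \right)}} + \frac{250}{F{\left(-4 \right)}} = \frac{4643}{\left(-11\right) \sqrt{-11}} + \frac{250}{\frac{1}{2} \frac{1}{-4} \left(-34 - 4\right)} = \frac{4643}{\left(-11\right) i \sqrt{11}} + \frac{250}{\frac{1}{2} \left(- \frac{1}{4}\right) \left(-38\right)} = \frac{4643}{\left(-11\right) i \sqrt{11}} + \frac{250}{\frac{19}{4}} = 4643 \frac{i \sqrt{11}}{121} + 250 \cdot \frac{4}{19} = \frac{4643 i \sqrt{11}}{121} + \frac{1000}{19} = \frac{1000}{19} + \frac{4643 i \sqrt{11}}{121}$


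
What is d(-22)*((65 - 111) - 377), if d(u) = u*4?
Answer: 37224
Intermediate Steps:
d(u) = 4*u
d(-22)*((65 - 111) - 377) = (4*(-22))*((65 - 111) - 377) = -88*(-46 - 377) = -88*(-423) = 37224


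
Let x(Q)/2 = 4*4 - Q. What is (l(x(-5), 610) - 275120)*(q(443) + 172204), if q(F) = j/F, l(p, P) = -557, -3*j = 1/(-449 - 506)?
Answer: -60252090768338737/1269195 ≈ -4.7473e+10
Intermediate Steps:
j = 1/2865 (j = -1/(3*(-449 - 506)) = -⅓/(-955) = -⅓*(-1/955) = 1/2865 ≈ 0.00034904)
x(Q) = 32 - 2*Q (x(Q) = 2*(4*4 - Q) = 2*(16 - Q) = 32 - 2*Q)
q(F) = 1/(2865*F)
(l(x(-5), 610) - 275120)*(q(443) + 172204) = (-557 - 275120)*((1/2865)/443 + 172204) = -275677*((1/2865)*(1/443) + 172204) = -275677*(1/1269195 + 172204) = -275677*218560455781/1269195 = -60252090768338737/1269195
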